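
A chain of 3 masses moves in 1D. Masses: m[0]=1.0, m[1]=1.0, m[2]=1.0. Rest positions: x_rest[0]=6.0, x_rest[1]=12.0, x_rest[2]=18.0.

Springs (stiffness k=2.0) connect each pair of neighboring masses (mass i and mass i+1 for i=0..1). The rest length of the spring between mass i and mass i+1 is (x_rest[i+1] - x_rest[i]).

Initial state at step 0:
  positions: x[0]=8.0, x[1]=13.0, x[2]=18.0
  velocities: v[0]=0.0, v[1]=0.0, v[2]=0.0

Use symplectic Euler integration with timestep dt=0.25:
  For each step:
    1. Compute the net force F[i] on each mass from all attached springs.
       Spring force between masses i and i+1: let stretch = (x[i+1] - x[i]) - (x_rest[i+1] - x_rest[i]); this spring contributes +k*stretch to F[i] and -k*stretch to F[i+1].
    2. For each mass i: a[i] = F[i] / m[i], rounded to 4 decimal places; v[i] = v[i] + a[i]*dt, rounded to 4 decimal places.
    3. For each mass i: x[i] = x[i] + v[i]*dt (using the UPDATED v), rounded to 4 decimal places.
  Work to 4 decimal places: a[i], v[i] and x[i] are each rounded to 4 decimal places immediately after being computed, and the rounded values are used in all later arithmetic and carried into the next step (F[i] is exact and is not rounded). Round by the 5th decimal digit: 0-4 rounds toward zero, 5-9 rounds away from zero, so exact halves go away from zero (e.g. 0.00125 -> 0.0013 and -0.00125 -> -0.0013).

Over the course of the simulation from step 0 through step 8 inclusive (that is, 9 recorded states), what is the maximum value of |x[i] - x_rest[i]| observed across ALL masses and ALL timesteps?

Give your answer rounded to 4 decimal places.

Step 0: x=[8.0000 13.0000 18.0000] v=[0.0000 0.0000 0.0000]
Step 1: x=[7.8750 13.0000 18.1250] v=[-0.5000 0.0000 0.5000]
Step 2: x=[7.6406 13.0000 18.3594] v=[-0.9375 0.0000 0.9375]
Step 3: x=[7.3262 13.0000 18.6739] v=[-1.2578 0.0000 1.2578]
Step 4: x=[6.9710 13.0000 19.0291] v=[-1.4209 0.0001 1.4209]
Step 5: x=[6.6194 13.0001 19.3807] v=[-1.4064 0.0002 1.4064]
Step 6: x=[6.3154 13.0002 19.6847] v=[-1.2161 0.0002 1.2161]
Step 7: x=[6.0970 13.0002 19.9032] v=[-0.8737 0.0001 0.8739]
Step 8: x=[5.9915 13.0002 20.0088] v=[-0.4221 0.0000 0.4224]
Max displacement = 2.0088

Answer: 2.0088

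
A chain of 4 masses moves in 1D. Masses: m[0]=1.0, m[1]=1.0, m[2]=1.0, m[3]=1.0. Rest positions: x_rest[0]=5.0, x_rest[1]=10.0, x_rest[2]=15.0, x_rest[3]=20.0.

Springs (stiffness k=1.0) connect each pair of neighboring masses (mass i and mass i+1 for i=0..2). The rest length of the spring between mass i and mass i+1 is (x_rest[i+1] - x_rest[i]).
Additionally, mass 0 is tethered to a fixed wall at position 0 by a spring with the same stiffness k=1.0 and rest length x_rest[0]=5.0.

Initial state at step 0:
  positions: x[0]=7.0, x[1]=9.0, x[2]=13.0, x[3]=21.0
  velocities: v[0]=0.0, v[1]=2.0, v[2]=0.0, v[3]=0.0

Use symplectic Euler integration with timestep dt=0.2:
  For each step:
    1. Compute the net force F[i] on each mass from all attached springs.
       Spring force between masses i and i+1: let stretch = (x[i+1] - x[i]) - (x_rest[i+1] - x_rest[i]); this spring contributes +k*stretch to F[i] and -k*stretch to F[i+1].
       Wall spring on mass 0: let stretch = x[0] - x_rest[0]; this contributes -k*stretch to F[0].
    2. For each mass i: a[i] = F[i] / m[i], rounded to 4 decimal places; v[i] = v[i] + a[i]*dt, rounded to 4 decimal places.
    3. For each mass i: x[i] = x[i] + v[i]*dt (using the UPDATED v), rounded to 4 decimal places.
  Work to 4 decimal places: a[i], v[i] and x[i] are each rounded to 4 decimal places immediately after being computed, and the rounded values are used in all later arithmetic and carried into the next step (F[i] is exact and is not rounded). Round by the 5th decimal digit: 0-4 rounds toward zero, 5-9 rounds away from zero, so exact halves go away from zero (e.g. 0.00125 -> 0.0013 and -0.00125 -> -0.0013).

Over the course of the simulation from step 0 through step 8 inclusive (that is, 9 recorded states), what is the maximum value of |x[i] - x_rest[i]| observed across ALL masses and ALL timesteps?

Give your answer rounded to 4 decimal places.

Step 0: x=[7.0000 9.0000 13.0000 21.0000] v=[0.0000 2.0000 0.0000 0.0000]
Step 1: x=[6.8000 9.4800 13.1600 20.8800] v=[-1.0000 2.4000 0.8000 -0.6000]
Step 2: x=[6.4352 10.0000 13.4816 20.6512] v=[-1.8240 2.6000 1.6080 -1.1440]
Step 3: x=[5.9556 10.5167 13.9507 20.3356] v=[-2.3981 2.5834 2.3456 -1.5779]
Step 4: x=[5.4202 10.9883 14.5379 19.9646] v=[-2.6770 2.3580 2.9358 -1.8549]
Step 5: x=[4.8907 11.3792 15.2001 19.5766] v=[-2.6474 1.9543 3.3112 -1.9402]
Step 6: x=[4.4251 11.6634 15.8846 19.2135] v=[-2.3278 1.4208 3.4223 -1.8155]
Step 7: x=[4.0721 11.8269 16.5334 18.9172] v=[-1.7652 0.8174 3.2438 -1.4813]
Step 8: x=[3.8664 11.8684 17.0893 18.7256] v=[-1.0287 0.2077 2.7793 -0.9581]
Max displacement = 2.0893

Answer: 2.0893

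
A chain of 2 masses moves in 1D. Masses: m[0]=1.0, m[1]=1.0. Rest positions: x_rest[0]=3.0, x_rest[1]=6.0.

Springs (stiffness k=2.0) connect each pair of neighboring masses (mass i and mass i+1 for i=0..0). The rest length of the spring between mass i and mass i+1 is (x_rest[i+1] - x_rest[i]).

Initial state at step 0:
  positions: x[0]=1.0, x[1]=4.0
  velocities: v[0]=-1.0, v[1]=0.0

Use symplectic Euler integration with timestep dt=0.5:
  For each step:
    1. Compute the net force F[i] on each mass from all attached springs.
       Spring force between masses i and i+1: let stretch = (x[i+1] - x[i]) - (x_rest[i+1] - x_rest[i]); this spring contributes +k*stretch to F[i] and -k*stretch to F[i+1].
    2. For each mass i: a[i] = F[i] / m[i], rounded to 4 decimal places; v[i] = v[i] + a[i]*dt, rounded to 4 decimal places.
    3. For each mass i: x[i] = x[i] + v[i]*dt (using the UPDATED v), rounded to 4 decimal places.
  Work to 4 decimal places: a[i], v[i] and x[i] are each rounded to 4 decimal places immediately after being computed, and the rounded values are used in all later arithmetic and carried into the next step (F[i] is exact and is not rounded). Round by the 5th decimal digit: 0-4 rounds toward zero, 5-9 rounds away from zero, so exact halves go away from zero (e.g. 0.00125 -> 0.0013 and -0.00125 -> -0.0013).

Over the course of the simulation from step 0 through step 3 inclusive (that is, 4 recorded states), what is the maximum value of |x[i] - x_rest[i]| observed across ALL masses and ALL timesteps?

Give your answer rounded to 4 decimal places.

Answer: 2.7500

Derivation:
Step 0: x=[1.0000 4.0000] v=[-1.0000 0.0000]
Step 1: x=[0.5000 4.0000] v=[-1.0000 0.0000]
Step 2: x=[0.2500 3.7500] v=[-0.5000 -0.5000]
Step 3: x=[0.2500 3.2500] v=[0.0000 -1.0000]
Max displacement = 2.7500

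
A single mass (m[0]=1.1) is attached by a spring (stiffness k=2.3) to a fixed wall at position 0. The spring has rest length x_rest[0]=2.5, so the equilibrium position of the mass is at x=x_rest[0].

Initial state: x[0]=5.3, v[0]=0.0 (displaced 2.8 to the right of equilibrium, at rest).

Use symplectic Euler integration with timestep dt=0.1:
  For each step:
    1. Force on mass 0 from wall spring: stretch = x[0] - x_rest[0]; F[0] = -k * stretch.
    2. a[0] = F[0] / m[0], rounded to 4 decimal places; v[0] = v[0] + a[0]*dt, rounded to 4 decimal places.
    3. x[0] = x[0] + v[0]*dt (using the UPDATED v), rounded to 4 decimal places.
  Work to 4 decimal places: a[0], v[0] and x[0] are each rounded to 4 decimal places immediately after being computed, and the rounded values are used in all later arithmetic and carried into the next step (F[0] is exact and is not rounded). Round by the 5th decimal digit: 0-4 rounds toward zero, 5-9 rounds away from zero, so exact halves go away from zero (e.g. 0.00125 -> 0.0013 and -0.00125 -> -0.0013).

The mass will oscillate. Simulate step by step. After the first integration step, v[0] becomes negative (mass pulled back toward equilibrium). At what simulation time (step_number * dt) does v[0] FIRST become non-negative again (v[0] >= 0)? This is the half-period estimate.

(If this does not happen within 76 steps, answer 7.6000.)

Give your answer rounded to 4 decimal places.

Answer: 2.2000

Derivation:
Step 0: x=[5.3000] v=[0.0000]
Step 1: x=[5.2415] v=[-0.5855]
Step 2: x=[5.1256] v=[-1.1587]
Step 3: x=[4.9548] v=[-1.7077]
Step 4: x=[4.7327] v=[-2.2210]
Step 5: x=[4.4639] v=[-2.6878]
Step 6: x=[4.1541] v=[-3.0984]
Step 7: x=[3.8097] v=[-3.4443]
Step 8: x=[3.4379] v=[-3.7182]
Step 9: x=[3.0465] v=[-3.9143]
Step 10: x=[2.6436] v=[-4.0286]
Step 11: x=[2.2377] v=[-4.0586]
Step 12: x=[1.8373] v=[-4.0038]
Step 13: x=[1.4508] v=[-3.8652]
Step 14: x=[1.0862] v=[-3.6458]
Step 15: x=[0.7512] v=[-3.3502]
Step 16: x=[0.4528] v=[-2.9845]
Step 17: x=[0.1972] v=[-2.5565]
Step 18: x=[-0.0103] v=[-2.0750]
Step 19: x=[-0.1653] v=[-1.5501]
Step 20: x=[-0.2646] v=[-0.9928]
Step 21: x=[-0.3061] v=[-0.4148]
Step 22: x=[-0.2889] v=[0.1719]
First v>=0 after going negative at step 22, time=2.2000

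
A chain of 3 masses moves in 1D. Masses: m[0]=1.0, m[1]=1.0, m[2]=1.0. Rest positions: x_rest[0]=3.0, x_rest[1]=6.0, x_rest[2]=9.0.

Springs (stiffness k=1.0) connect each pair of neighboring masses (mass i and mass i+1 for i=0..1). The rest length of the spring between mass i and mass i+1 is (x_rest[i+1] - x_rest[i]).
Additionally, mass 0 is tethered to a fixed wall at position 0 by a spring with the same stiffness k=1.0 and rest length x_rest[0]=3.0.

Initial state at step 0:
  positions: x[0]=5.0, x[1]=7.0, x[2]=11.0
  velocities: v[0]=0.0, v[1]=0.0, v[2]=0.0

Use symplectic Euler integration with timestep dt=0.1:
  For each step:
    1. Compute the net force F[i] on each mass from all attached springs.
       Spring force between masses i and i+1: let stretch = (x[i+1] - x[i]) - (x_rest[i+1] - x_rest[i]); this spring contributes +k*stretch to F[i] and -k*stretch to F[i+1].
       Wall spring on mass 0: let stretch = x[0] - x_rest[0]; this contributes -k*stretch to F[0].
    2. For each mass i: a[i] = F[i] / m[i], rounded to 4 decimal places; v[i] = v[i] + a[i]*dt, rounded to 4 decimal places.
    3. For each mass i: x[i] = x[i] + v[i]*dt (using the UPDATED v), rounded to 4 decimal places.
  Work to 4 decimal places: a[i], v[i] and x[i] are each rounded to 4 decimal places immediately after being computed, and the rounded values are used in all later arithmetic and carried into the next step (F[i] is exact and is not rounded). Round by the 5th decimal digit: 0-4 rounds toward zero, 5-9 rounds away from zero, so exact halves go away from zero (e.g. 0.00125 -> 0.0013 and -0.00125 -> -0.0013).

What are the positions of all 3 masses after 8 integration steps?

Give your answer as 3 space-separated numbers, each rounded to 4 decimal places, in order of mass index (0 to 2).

Step 0: x=[5.0000 7.0000 11.0000] v=[0.0000 0.0000 0.0000]
Step 1: x=[4.9700 7.0200 10.9900] v=[-0.3000 0.2000 -0.1000]
Step 2: x=[4.9108 7.0592 10.9703] v=[-0.5920 0.3920 -0.1970]
Step 3: x=[4.8240 7.1160 10.9415] v=[-0.8682 0.5683 -0.2881]
Step 4: x=[4.7119 7.1882 10.9044] v=[-1.1214 0.7217 -0.3707]
Step 5: x=[4.5774 7.2728 10.8602] v=[-1.3450 0.8457 -0.4423]
Step 6: x=[4.4241 7.3663 10.8101] v=[-1.5332 0.9349 -0.5010]
Step 7: x=[4.2560 7.4648 10.7556] v=[-1.6814 0.9851 -0.5454]
Step 8: x=[4.0774 7.5641 10.6982] v=[-1.7861 0.9933 -0.5745]

Answer: 4.0774 7.5641 10.6982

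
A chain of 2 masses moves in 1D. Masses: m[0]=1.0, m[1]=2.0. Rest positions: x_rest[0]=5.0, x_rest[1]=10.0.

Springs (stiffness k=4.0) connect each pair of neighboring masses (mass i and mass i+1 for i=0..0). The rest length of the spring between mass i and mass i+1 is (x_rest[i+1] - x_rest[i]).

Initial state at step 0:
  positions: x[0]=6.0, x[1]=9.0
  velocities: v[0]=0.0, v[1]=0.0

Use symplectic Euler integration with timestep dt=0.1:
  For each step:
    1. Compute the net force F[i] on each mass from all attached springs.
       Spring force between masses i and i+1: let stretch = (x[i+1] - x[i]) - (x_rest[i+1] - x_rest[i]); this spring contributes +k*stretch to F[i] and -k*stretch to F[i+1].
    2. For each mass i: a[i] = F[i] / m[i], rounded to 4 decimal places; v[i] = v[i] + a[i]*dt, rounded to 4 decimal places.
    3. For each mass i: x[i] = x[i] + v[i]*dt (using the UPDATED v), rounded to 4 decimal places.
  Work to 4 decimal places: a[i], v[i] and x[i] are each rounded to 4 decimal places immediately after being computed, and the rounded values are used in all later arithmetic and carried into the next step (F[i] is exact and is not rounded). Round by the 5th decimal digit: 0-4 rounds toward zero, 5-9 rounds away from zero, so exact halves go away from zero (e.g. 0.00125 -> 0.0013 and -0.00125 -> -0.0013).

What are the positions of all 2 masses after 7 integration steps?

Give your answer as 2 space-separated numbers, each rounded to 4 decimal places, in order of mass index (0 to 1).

Answer: 4.3071 9.8465

Derivation:
Step 0: x=[6.0000 9.0000] v=[0.0000 0.0000]
Step 1: x=[5.9200 9.0400] v=[-0.8000 0.4000]
Step 2: x=[5.7648 9.1176] v=[-1.5520 0.7760]
Step 3: x=[5.5437 9.2281] v=[-2.2109 1.1054]
Step 4: x=[5.2700 9.3650] v=[-2.7371 1.3685]
Step 5: x=[4.9601 9.5200] v=[-3.0991 1.5495]
Step 6: x=[4.6326 9.6838] v=[-3.2751 1.6375]
Step 7: x=[4.3071 9.8465] v=[-3.2546 1.6273]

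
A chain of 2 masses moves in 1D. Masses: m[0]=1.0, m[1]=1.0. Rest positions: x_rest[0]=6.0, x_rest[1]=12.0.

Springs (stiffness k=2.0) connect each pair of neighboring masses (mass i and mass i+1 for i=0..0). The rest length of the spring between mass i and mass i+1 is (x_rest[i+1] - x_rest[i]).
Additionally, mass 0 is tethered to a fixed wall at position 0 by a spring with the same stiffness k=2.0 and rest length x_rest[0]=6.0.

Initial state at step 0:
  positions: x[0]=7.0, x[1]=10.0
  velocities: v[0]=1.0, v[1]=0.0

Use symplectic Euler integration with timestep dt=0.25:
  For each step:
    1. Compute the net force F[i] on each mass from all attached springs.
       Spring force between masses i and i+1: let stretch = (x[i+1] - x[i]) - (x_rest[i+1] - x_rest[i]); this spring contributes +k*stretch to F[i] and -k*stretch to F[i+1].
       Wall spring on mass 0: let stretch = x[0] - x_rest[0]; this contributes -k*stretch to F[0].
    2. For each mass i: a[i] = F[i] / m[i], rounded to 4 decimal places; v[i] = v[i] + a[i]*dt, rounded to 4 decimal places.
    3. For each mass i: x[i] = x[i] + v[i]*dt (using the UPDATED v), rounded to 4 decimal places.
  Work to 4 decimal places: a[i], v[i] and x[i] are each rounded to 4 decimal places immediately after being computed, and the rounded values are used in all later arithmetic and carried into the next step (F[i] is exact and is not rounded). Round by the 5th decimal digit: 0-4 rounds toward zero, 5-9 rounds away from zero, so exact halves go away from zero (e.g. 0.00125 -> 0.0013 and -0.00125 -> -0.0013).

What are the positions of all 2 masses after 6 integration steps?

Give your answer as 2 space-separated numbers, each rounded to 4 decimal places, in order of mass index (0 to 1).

Step 0: x=[7.0000 10.0000] v=[1.0000 0.0000]
Step 1: x=[6.7500 10.3750] v=[-1.0000 1.5000]
Step 2: x=[6.1094 11.0469] v=[-2.5625 2.6875]
Step 3: x=[5.3223 11.8516] v=[-3.1485 3.2188]
Step 4: x=[4.6861 12.5902] v=[-2.5450 2.9542]
Step 5: x=[4.4521 13.0908] v=[-0.9360 2.0022]
Step 6: x=[4.7414 13.2615] v=[1.1573 0.6829]

Answer: 4.7414 13.2615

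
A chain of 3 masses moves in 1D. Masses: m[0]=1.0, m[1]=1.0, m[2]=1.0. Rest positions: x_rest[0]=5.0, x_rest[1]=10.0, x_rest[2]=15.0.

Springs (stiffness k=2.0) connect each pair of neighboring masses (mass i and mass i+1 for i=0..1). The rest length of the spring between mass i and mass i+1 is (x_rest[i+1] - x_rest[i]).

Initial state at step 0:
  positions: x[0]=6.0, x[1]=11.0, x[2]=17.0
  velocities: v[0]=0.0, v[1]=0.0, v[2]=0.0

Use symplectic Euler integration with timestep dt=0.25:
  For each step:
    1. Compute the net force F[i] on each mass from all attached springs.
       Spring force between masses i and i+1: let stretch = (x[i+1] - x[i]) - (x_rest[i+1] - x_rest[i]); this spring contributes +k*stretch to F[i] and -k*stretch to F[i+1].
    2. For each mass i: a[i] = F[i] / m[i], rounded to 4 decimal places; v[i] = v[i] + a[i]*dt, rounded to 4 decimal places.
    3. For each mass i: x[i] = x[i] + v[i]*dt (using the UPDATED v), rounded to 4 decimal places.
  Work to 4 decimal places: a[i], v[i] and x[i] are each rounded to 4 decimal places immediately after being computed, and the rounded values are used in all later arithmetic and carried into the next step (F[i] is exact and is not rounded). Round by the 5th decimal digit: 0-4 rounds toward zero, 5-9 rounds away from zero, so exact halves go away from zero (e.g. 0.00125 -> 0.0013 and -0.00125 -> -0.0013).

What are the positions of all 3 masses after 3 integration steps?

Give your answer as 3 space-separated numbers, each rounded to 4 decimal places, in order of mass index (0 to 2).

Answer: 6.0703 11.5332 16.3965

Derivation:
Step 0: x=[6.0000 11.0000 17.0000] v=[0.0000 0.0000 0.0000]
Step 1: x=[6.0000 11.1250 16.8750] v=[0.0000 0.5000 -0.5000]
Step 2: x=[6.0156 11.3281 16.6563] v=[0.0625 0.8125 -0.8750]
Step 3: x=[6.0703 11.5332 16.3965] v=[0.2188 0.8204 -1.0391]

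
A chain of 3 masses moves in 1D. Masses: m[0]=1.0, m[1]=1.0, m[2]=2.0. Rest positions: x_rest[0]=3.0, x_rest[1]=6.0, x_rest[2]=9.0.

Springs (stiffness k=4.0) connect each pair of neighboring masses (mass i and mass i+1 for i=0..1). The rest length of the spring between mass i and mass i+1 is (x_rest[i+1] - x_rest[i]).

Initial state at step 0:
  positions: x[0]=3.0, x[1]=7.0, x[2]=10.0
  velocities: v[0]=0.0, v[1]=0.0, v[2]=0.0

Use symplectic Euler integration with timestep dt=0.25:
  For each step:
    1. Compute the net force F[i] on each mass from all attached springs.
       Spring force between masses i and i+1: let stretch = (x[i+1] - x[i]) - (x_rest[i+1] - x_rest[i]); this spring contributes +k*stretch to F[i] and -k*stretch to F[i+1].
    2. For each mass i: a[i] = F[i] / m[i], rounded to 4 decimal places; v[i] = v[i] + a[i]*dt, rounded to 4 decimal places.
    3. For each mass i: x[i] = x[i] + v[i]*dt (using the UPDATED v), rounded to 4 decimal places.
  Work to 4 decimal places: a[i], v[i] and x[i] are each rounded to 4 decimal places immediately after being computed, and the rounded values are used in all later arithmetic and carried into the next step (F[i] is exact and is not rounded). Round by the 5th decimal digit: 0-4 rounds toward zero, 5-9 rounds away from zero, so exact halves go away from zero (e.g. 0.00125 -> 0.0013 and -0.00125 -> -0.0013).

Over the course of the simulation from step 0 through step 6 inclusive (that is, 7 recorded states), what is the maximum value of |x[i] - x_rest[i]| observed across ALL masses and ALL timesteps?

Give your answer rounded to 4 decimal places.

Answer: 1.2281

Derivation:
Step 0: x=[3.0000 7.0000 10.0000] v=[0.0000 0.0000 0.0000]
Step 1: x=[3.2500 6.7500 10.0000] v=[1.0000 -1.0000 0.0000]
Step 2: x=[3.6250 6.4375 9.9688] v=[1.5000 -1.2500 -0.1250]
Step 3: x=[3.9531 6.3047 9.8711] v=[1.3125 -0.5312 -0.3907]
Step 4: x=[4.1191 6.4756 9.7026] v=[0.6641 0.6836 -0.6739]
Step 5: x=[4.1243 6.8641 9.5058] v=[0.0206 1.5541 -0.7874]
Step 6: x=[4.0644 7.2281 9.3537] v=[-0.2396 1.4560 -0.6083]
Max displacement = 1.2281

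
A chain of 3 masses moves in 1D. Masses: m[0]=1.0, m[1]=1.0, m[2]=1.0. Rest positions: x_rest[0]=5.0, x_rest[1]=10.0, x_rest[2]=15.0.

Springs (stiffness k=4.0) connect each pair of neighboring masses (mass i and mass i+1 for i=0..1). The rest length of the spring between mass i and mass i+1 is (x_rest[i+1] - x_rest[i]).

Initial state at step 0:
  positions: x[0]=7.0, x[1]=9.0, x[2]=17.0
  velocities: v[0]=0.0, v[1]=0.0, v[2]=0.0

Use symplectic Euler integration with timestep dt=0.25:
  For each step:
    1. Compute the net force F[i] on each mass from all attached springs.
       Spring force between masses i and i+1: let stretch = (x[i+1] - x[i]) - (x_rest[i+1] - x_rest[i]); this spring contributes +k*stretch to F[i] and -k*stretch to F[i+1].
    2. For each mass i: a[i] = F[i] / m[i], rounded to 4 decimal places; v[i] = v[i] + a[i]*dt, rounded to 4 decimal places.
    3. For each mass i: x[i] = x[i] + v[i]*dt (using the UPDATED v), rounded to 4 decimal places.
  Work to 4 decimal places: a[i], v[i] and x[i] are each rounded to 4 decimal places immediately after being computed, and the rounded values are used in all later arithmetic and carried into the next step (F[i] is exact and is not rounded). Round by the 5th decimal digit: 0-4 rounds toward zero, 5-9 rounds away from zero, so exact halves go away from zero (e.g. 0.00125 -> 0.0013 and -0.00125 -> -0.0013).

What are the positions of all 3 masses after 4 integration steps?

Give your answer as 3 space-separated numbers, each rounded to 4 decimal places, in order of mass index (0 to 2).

Answer: 5.3008 12.3985 15.3008

Derivation:
Step 0: x=[7.0000 9.0000 17.0000] v=[0.0000 0.0000 0.0000]
Step 1: x=[6.2500 10.5000 16.2500] v=[-3.0000 6.0000 -3.0000]
Step 2: x=[5.3125 12.3750 15.3125] v=[-3.7500 7.5000 -3.7500]
Step 3: x=[4.8906 13.2188 14.8906] v=[-1.6875 3.3750 -1.6875]
Step 4: x=[5.3008 12.3985 15.3008] v=[1.6407 -3.2814 1.6407]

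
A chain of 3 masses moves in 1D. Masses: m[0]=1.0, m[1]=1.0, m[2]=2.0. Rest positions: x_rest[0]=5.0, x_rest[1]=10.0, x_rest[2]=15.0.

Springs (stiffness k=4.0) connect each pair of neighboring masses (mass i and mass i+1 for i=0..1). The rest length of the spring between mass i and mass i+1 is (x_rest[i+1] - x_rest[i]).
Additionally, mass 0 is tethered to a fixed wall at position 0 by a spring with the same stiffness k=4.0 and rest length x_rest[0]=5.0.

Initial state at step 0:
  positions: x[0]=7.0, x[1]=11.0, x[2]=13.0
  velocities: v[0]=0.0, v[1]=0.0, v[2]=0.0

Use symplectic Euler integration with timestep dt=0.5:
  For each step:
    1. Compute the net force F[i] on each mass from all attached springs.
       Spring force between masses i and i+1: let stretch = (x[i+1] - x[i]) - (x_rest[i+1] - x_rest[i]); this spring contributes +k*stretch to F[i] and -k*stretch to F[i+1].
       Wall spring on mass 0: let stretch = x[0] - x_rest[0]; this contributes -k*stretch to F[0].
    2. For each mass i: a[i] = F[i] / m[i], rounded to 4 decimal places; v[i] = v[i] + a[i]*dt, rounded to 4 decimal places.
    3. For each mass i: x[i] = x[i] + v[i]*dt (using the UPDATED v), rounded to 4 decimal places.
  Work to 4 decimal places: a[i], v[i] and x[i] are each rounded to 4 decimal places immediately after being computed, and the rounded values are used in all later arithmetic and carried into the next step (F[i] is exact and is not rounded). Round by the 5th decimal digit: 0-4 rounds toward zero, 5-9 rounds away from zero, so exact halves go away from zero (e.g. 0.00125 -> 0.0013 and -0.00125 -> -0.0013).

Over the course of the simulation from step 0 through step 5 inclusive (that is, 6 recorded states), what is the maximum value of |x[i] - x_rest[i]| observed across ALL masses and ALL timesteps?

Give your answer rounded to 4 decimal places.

Answer: 3.0000

Derivation:
Step 0: x=[7.0000 11.0000 13.0000] v=[0.0000 0.0000 0.0000]
Step 1: x=[4.0000 9.0000 14.5000] v=[-6.0000 -4.0000 3.0000]
Step 2: x=[2.0000 7.5000 15.7500] v=[-4.0000 -3.0000 2.5000]
Step 3: x=[3.5000 8.7500 15.3750] v=[3.0000 2.5000 -0.7500]
Step 4: x=[6.7500 11.3750 14.1875] v=[6.5000 5.2500 -2.3750]
Step 5: x=[7.8750 12.1875 14.0938] v=[2.2500 1.6250 -0.1875]
Max displacement = 3.0000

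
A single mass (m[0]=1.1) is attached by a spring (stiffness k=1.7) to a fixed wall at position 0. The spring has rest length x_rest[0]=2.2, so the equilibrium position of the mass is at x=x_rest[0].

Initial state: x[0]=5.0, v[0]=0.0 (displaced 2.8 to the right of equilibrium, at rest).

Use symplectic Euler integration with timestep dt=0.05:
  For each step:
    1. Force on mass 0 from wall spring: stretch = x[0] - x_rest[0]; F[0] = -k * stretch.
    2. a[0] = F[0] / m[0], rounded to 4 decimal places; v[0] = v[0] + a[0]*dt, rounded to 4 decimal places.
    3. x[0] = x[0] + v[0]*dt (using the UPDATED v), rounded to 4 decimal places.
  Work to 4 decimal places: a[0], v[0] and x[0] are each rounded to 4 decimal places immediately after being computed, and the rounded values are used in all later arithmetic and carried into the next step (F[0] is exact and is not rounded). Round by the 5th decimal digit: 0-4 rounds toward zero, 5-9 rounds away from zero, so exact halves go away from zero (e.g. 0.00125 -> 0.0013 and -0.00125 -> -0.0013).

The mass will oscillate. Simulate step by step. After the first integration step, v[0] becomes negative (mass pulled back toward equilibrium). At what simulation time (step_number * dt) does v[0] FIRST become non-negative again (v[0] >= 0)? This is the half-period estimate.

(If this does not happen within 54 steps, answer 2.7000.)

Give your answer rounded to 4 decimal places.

Step 0: x=[5.0000] v=[0.0000]
Step 1: x=[4.9892] v=[-0.2164]
Step 2: x=[4.9676] v=[-0.4319]
Step 3: x=[4.9353] v=[-0.6458]
Step 4: x=[4.8924] v=[-0.8572]
Step 5: x=[4.8391] v=[-1.0653]
Step 6: x=[4.7756] v=[-1.2692]
Step 7: x=[4.7022] v=[-1.4682]
Step 8: x=[4.6191] v=[-1.6616]
Step 9: x=[4.5267] v=[-1.8485]
Step 10: x=[4.4253] v=[-2.0283]
Step 11: x=[4.3153] v=[-2.2003]
Step 12: x=[4.1971] v=[-2.3638]
Step 13: x=[4.0712] v=[-2.5181]
Step 14: x=[3.9381] v=[-2.6627]
Step 15: x=[3.7983] v=[-2.7970]
Step 16: x=[3.6523] v=[-2.9205]
Step 17: x=[3.5007] v=[-3.0327]
Step 18: x=[3.3440] v=[-3.1332]
Step 19: x=[3.1829] v=[-3.2216]
Step 20: x=[3.0180] v=[-3.2976]
Step 21: x=[2.8500] v=[-3.3608]
Step 22: x=[2.6795] v=[-3.4110]
Step 23: x=[2.5071] v=[-3.4481]
Step 24: x=[2.3335] v=[-3.4718]
Step 25: x=[2.1594] v=[-3.4821]
Step 26: x=[1.9855] v=[-3.4790]
Step 27: x=[1.8124] v=[-3.4624]
Step 28: x=[1.6408] v=[-3.4325]
Step 29: x=[1.4713] v=[-3.3893]
Step 30: x=[1.3047] v=[-3.3330]
Step 31: x=[1.1415] v=[-3.2638]
Step 32: x=[0.9824] v=[-3.1820]
Step 33: x=[0.8280] v=[-3.0879]
Step 34: x=[0.6789] v=[-2.9819]
Step 35: x=[0.5357] v=[-2.8644]
Step 36: x=[0.3989] v=[-2.7358]
Step 37: x=[0.2691] v=[-2.5966]
Step 38: x=[0.1467] v=[-2.4474]
Step 39: x=[0.0323] v=[-2.2887]
Step 40: x=[-0.0738] v=[-2.1212]
Step 41: x=[-0.1711] v=[-1.9455]
Step 42: x=[-0.2592] v=[-1.7623]
Step 43: x=[-0.3378] v=[-1.5723]
Step 44: x=[-0.4066] v=[-1.3762]
Step 45: x=[-0.4653] v=[-1.1748]
Step 46: x=[-0.5137] v=[-0.9688]
Step 47: x=[-0.5517] v=[-0.7591]
Step 48: x=[-0.5790] v=[-0.5465]
Step 49: x=[-0.5956] v=[-0.3318]
Step 50: x=[-0.6014] v=[-0.1158]
Step 51: x=[-0.5964] v=[0.1007]
First v>=0 after going negative at step 51, time=2.5500

Answer: 2.5500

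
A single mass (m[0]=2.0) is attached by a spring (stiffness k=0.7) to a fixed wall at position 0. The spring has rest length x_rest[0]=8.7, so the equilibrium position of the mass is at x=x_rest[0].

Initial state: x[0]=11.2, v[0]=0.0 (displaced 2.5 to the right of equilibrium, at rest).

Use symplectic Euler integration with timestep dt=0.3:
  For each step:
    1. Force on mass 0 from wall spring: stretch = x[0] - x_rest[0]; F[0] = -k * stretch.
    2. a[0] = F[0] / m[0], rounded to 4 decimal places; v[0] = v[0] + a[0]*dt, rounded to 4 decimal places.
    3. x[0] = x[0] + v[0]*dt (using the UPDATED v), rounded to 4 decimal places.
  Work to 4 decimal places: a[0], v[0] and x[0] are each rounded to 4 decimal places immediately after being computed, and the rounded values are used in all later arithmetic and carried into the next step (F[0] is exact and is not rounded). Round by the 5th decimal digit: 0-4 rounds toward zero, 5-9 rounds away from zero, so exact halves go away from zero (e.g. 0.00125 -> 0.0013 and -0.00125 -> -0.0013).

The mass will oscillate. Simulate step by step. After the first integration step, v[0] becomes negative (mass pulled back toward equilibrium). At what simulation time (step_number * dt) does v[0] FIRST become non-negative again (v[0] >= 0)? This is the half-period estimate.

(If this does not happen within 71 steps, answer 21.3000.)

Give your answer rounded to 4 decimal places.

Step 0: x=[11.2000] v=[0.0000]
Step 1: x=[11.1213] v=[-0.2625]
Step 2: x=[10.9663] v=[-0.5168]
Step 3: x=[10.7399] v=[-0.7548]
Step 4: x=[10.4492] v=[-0.9690]
Step 5: x=[10.1034] v=[-1.1527]
Step 6: x=[9.7134] v=[-1.3001]
Step 7: x=[9.2915] v=[-1.4065]
Step 8: x=[8.8509] v=[-1.4686]
Step 9: x=[8.4056] v=[-1.4844]
Step 10: x=[7.9696] v=[-1.4535]
Step 11: x=[7.5566] v=[-1.3768]
Step 12: x=[7.1796] v=[-1.2567]
Step 13: x=[6.8505] v=[-1.0971]
Step 14: x=[6.5796] v=[-0.9029]
Step 15: x=[6.3755] v=[-0.6803]
Step 16: x=[6.2446] v=[-0.4362]
Step 17: x=[6.1911] v=[-0.1784]
Step 18: x=[6.2166] v=[0.0850]
First v>=0 after going negative at step 18, time=5.4000

Answer: 5.4000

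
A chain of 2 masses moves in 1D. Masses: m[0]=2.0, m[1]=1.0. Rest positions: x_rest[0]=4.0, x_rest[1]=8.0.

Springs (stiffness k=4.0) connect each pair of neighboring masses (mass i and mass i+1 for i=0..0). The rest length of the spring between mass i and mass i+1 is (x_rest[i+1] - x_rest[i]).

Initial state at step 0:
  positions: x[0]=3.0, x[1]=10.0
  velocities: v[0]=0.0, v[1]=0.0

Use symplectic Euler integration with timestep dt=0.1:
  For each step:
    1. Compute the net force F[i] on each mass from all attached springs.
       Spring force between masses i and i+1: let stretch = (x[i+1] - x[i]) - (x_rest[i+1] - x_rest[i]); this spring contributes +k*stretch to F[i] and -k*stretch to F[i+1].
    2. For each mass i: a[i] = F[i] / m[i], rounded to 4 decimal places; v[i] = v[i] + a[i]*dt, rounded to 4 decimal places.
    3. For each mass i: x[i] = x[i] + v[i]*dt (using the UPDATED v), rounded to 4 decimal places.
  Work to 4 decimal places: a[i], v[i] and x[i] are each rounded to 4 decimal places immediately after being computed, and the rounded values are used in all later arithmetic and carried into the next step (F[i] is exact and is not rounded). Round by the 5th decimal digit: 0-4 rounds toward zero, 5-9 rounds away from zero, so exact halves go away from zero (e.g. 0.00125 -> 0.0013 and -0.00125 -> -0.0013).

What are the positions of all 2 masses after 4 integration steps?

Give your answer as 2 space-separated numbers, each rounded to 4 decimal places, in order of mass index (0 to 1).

Answer: 3.5475 8.9050

Derivation:
Step 0: x=[3.0000 10.0000] v=[0.0000 0.0000]
Step 1: x=[3.0600 9.8800] v=[0.6000 -1.2000]
Step 2: x=[3.1764 9.6472] v=[1.1640 -2.3280]
Step 3: x=[3.3422 9.3156] v=[1.6582 -3.3163]
Step 4: x=[3.5475 8.9050] v=[2.0529 -4.1057]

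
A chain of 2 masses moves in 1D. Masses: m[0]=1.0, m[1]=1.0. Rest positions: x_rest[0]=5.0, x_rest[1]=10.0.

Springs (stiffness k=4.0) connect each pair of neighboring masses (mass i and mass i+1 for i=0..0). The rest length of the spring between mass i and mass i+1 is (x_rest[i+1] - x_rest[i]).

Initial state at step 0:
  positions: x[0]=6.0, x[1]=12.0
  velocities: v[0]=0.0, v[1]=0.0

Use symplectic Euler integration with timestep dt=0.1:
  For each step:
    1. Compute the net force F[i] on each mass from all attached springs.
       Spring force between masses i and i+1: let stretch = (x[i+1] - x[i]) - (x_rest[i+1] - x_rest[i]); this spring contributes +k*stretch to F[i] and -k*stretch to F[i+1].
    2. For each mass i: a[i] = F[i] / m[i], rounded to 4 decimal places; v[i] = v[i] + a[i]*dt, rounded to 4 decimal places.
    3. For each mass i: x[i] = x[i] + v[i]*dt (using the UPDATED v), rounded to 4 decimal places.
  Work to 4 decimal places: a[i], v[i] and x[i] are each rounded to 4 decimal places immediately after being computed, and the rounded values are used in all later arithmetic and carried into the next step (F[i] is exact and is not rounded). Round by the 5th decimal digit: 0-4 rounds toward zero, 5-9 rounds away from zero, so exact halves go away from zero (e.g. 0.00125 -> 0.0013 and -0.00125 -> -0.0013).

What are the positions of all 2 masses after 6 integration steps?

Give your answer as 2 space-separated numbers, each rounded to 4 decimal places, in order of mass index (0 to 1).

Step 0: x=[6.0000 12.0000] v=[0.0000 0.0000]
Step 1: x=[6.0400 11.9600] v=[0.4000 -0.4000]
Step 2: x=[6.1168 11.8832] v=[0.7680 -0.7680]
Step 3: x=[6.2243 11.7757] v=[1.0746 -1.0746]
Step 4: x=[6.3538 11.6462] v=[1.2952 -1.2952]
Step 5: x=[6.4950 11.5050] v=[1.4122 -1.4122]
Step 6: x=[6.6366 11.3634] v=[1.4162 -1.4162]

Answer: 6.6366 11.3634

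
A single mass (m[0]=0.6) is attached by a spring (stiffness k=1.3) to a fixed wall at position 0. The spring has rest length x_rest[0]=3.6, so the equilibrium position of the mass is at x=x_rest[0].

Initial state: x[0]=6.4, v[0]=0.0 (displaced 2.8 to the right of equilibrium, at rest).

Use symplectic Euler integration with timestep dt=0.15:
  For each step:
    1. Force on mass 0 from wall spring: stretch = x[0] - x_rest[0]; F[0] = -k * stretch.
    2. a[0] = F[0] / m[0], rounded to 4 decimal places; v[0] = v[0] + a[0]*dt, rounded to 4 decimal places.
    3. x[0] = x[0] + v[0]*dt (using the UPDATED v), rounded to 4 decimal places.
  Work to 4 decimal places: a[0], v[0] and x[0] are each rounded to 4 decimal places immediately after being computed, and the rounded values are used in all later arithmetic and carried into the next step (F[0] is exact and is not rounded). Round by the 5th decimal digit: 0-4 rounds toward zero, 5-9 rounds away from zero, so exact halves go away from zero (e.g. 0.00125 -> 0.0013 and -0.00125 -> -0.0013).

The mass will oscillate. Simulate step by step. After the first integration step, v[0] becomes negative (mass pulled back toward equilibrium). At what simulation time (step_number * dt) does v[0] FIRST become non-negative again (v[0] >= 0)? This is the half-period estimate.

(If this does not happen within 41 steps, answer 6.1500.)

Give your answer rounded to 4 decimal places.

Answer: 2.2500

Derivation:
Step 0: x=[6.4000] v=[0.0000]
Step 1: x=[6.2635] v=[-0.9100]
Step 2: x=[5.9972] v=[-1.7756]
Step 3: x=[5.6140] v=[-2.5547]
Step 4: x=[5.1326] v=[-3.2093]
Step 5: x=[4.5765] v=[-3.7074]
Step 6: x=[3.9728] v=[-4.0248]
Step 7: x=[3.3509] v=[-4.1460]
Step 8: x=[2.7412] v=[-4.0650]
Step 9: x=[2.1733] v=[-3.7859]
Step 10: x=[1.6750] v=[-3.3222]
Step 11: x=[1.2705] v=[-2.6966]
Step 12: x=[0.9796] v=[-1.9395]
Step 13: x=[0.8164] v=[-1.0879]
Step 14: x=[0.7889] v=[-0.1832]
Step 15: x=[0.8985] v=[0.7304]
First v>=0 after going negative at step 15, time=2.2500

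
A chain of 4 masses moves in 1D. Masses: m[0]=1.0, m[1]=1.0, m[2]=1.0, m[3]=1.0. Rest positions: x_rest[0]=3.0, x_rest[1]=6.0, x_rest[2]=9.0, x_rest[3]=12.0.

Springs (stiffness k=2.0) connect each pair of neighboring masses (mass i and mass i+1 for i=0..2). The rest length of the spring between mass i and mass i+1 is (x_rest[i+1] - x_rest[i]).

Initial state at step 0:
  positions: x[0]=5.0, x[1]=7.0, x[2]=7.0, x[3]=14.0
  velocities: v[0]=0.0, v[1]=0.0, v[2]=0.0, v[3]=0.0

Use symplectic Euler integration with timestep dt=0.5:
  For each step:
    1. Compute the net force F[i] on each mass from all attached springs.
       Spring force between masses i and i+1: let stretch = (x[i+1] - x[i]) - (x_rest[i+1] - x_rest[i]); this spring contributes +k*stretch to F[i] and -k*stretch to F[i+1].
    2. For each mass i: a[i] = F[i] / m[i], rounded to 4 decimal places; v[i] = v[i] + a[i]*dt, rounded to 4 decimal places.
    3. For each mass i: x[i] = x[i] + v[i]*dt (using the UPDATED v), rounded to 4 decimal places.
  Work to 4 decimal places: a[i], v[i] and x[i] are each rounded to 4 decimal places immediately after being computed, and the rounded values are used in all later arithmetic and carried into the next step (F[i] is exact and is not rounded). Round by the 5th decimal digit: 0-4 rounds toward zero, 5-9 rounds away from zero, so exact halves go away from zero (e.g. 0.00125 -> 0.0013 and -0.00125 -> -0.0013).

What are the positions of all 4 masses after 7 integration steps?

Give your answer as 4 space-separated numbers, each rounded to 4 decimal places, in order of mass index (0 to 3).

Step 0: x=[5.0000 7.0000 7.0000 14.0000] v=[0.0000 0.0000 0.0000 0.0000]
Step 1: x=[4.5000 6.0000 10.5000 12.0000] v=[-1.0000 -2.0000 7.0000 -4.0000]
Step 2: x=[3.2500 6.5000 12.5000 10.7500] v=[-2.5000 1.0000 4.0000 -2.5000]
Step 3: x=[2.1250 8.3750 10.6250 11.8750] v=[-2.2500 3.7500 -3.7500 2.2500]
Step 4: x=[2.6250 8.2500 8.2500 13.8750] v=[1.0000 -0.2500 -4.7500 4.0000]
Step 5: x=[4.4375 5.3125 8.6875 14.5625] v=[3.6250 -5.8750 0.8750 1.3750]
Step 6: x=[5.1875 3.6250 10.3750 13.8125] v=[1.5000 -3.3750 3.3750 -1.5000]
Step 7: x=[3.6563 6.0938 10.4063 12.8438] v=[-3.0625 4.9375 0.0625 -1.9375]

Answer: 3.6563 6.0938 10.4063 12.8438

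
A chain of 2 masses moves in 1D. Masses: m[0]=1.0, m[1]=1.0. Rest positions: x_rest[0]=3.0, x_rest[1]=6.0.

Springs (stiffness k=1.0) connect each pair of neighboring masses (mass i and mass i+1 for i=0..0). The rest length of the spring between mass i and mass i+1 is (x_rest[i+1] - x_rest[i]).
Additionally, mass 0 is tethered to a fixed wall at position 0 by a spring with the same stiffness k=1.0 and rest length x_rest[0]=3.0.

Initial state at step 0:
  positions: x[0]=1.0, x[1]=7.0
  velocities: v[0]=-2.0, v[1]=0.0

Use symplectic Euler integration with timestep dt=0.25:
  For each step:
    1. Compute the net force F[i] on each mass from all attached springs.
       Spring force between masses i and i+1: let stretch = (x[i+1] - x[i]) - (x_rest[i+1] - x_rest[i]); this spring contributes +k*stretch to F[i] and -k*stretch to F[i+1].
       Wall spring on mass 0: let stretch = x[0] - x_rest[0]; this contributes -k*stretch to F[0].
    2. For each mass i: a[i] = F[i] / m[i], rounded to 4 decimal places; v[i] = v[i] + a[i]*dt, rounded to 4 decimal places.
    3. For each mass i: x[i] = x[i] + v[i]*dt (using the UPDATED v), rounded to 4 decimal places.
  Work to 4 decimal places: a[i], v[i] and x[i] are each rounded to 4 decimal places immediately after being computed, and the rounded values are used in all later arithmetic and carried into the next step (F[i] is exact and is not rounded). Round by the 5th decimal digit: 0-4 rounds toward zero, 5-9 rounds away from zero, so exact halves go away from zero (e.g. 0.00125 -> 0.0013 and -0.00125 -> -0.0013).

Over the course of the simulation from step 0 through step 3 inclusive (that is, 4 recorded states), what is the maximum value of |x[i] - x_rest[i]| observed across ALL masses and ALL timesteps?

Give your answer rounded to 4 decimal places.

Step 0: x=[1.0000 7.0000] v=[-2.0000 0.0000]
Step 1: x=[0.8125 6.8125] v=[-0.7500 -0.7500]
Step 2: x=[0.9492 6.4375] v=[0.5469 -1.5000]
Step 3: x=[1.3696 5.9070] v=[1.6817 -2.1221]
Max displacement = 2.1875

Answer: 2.1875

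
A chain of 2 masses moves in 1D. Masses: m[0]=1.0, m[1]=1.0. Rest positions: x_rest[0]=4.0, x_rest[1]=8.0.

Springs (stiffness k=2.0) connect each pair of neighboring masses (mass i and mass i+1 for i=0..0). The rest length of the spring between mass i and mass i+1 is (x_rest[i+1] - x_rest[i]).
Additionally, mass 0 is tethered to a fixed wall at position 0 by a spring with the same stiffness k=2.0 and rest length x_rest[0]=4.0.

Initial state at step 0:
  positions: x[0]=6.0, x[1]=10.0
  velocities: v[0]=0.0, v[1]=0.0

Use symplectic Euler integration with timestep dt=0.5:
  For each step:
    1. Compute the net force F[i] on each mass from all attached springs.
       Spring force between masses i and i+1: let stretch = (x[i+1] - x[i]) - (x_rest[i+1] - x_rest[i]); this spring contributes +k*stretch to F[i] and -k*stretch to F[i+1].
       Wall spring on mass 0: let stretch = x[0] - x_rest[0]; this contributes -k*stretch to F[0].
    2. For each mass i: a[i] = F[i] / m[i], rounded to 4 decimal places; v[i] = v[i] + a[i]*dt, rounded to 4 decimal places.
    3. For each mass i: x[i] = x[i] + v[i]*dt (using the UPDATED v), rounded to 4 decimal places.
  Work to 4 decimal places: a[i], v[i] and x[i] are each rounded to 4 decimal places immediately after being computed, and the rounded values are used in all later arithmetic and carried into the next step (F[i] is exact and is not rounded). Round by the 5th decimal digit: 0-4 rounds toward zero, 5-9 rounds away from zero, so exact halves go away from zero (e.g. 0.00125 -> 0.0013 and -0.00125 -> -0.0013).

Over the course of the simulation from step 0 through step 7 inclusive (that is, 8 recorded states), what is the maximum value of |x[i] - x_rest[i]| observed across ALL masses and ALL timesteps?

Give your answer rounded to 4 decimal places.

Answer: 2.2812

Derivation:
Step 0: x=[6.0000 10.0000] v=[0.0000 0.0000]
Step 1: x=[5.0000 10.0000] v=[-2.0000 0.0000]
Step 2: x=[4.0000 9.5000] v=[-2.0000 -1.0000]
Step 3: x=[3.7500 8.2500] v=[-0.5000 -2.5000]
Step 4: x=[3.8750 6.7500] v=[0.2500 -3.0000]
Step 5: x=[3.5000 5.8125] v=[-0.7500 -1.8750]
Step 6: x=[2.5313 5.7188] v=[-1.9375 -0.1875]
Step 7: x=[1.8907 6.0313] v=[-1.2813 0.6250]
Max displacement = 2.2812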